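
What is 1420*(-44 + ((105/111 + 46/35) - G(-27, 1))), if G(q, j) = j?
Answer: -15718832/259 ≈ -60691.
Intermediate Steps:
1420*(-44 + ((105/111 + 46/35) - G(-27, 1))) = 1420*(-44 + ((105/111 + 46/35) - 1*1)) = 1420*(-44 + ((105*(1/111) + 46*(1/35)) - 1)) = 1420*(-44 + ((35/37 + 46/35) - 1)) = 1420*(-44 + (2927/1295 - 1)) = 1420*(-44 + 1632/1295) = 1420*(-55348/1295) = -15718832/259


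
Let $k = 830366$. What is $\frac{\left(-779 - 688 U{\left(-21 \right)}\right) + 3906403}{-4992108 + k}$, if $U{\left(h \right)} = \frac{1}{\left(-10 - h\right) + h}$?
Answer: $- \frac{9764232}{10404355} \approx -0.93848$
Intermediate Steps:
$U{\left(h \right)} = - \frac{1}{10}$ ($U{\left(h \right)} = \frac{1}{-10} = - \frac{1}{10}$)
$\frac{\left(-779 - 688 U{\left(-21 \right)}\right) + 3906403}{-4992108 + k} = \frac{\left(-779 - - \frac{344}{5}\right) + 3906403}{-4992108 + 830366} = \frac{\left(-779 + \frac{344}{5}\right) + 3906403}{-4161742} = \left(- \frac{3551}{5} + 3906403\right) \left(- \frac{1}{4161742}\right) = \frac{19528464}{5} \left(- \frac{1}{4161742}\right) = - \frac{9764232}{10404355}$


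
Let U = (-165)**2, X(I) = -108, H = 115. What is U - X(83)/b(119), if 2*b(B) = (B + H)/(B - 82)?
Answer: 354369/13 ≈ 27259.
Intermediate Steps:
b(B) = (115 + B)/(2*(-82 + B)) (b(B) = ((B + 115)/(B - 82))/2 = ((115 + B)/(-82 + B))/2 = (115 + B)/(2*(-82 + B)))
U = 27225
U - X(83)/b(119) = 27225 - (-108)/((115 + 119)/(2*(-82 + 119))) = 27225 - (-108)/((1/2)*234/37) = 27225 - (-108)/((1/2)*(1/37)*234) = 27225 - (-108)/117/37 = 27225 - (-108)*37/117 = 27225 - 1*(-444/13) = 27225 + 444/13 = 354369/13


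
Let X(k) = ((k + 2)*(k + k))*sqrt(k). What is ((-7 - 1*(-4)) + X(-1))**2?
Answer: 5 + 12*I ≈ 5.0 + 12.0*I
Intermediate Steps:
X(k) = 2*k**(3/2)*(2 + k) (X(k) = ((2 + k)*(2*k))*sqrt(k) = (2*k*(2 + k))*sqrt(k) = 2*k**(3/2)*(2 + k))
((-7 - 1*(-4)) + X(-1))**2 = ((-7 - 1*(-4)) + 2*(-1)**(3/2)*(2 - 1))**2 = ((-7 + 4) + 2*(-I)*1)**2 = (-3 - 2*I)**2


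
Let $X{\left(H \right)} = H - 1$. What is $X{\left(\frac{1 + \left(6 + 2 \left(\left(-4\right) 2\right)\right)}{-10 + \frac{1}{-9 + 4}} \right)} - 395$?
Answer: $- \frac{6717}{17} \approx -395.12$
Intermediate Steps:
$X{\left(H \right)} = -1 + H$ ($X{\left(H \right)} = H - 1 = -1 + H$)
$X{\left(\frac{1 + \left(6 + 2 \left(\left(-4\right) 2\right)\right)}{-10 + \frac{1}{-9 + 4}} \right)} - 395 = \left(-1 + \frac{1 + \left(6 + 2 \left(\left(-4\right) 2\right)\right)}{-10 + \frac{1}{-9 + 4}}\right) - 395 = \left(-1 + \frac{1 + \left(6 + 2 \left(-8\right)\right)}{-10 + \frac{1}{-5}}\right) - 395 = \left(-1 + \frac{1 + \left(6 - 16\right)}{-10 - \frac{1}{5}}\right) - 395 = \left(-1 + \frac{1 - 10}{- \frac{51}{5}}\right) - 395 = \left(-1 - - \frac{15}{17}\right) - 395 = \left(-1 + \frac{15}{17}\right) - 395 = - \frac{2}{17} - 395 = - \frac{6717}{17}$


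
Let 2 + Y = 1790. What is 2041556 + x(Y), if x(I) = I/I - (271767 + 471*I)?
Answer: 927642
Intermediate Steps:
Y = 1788 (Y = -2 + 1790 = 1788)
x(I) = -271766 - 471*I (x(I) = 1 - (271767 + 471*I) = 1 - 471*(577 + I) = 1 + (-271767 - 471*I) = -271766 - 471*I)
2041556 + x(Y) = 2041556 + (-271766 - 471*1788) = 2041556 + (-271766 - 842148) = 2041556 - 1113914 = 927642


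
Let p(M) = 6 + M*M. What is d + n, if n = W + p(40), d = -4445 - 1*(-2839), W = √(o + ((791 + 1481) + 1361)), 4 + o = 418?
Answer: √4047 ≈ 63.616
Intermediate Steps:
p(M) = 6 + M²
o = 414 (o = -4 + 418 = 414)
W = √4047 (W = √(414 + ((791 + 1481) + 1361)) = √(414 + (2272 + 1361)) = √(414 + 3633) = √4047 ≈ 63.616)
d = -1606 (d = -4445 + 2839 = -1606)
n = 1606 + √4047 (n = √4047 + (6 + 40²) = √4047 + (6 + 1600) = √4047 + 1606 = 1606 + √4047 ≈ 1669.6)
d + n = -1606 + (1606 + √4047) = √4047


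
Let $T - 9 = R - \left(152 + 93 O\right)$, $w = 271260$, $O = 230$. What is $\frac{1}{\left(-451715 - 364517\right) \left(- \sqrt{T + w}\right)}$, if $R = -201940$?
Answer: $\frac{\sqrt{47787}}{39005278584} \approx 5.6044 \cdot 10^{-9}$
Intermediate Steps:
$T = -223473$ ($T = 9 - \left(202092 + 21390\right) = 9 - 223482 = -223473$)
$\frac{1}{\left(-451715 - 364517\right) \left(- \sqrt{T + w}\right)} = \frac{1}{\left(-451715 - 364517\right) \left(- \sqrt{-223473 + 271260}\right)} = \frac{1}{\left(-816232\right) \left(- \sqrt{47787}\right)} = - \frac{\left(- \frac{1}{47787}\right) \sqrt{47787}}{816232} = \frac{\sqrt{47787}}{39005278584}$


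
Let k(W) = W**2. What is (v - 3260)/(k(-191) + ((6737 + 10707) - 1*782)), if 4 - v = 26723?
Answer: -29979/53143 ≈ -0.56412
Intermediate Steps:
v = -26719 (v = 4 - 1*26723 = 4 - 26723 = -26719)
(v - 3260)/(k(-191) + ((6737 + 10707) - 1*782)) = (-26719 - 3260)/((-191)**2 + ((6737 + 10707) - 1*782)) = -29979/(36481 + (17444 - 782)) = -29979/(36481 + 16662) = -29979/53143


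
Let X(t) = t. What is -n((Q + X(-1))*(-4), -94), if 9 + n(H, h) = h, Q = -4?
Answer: 103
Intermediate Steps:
n(H, h) = -9 + h
-n((Q + X(-1))*(-4), -94) = -(-9 - 94) = -1*(-103) = 103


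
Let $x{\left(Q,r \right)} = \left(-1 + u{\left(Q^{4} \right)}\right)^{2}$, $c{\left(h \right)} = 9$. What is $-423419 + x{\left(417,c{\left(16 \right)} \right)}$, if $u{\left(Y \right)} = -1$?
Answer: $-423415$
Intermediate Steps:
$x{\left(Q,r \right)} = 4$ ($x{\left(Q,r \right)} = \left(-1 - 1\right)^{2} = \left(-2\right)^{2} = 4$)
$-423419 + x{\left(417,c{\left(16 \right)} \right)} = -423419 + 4 = -423415$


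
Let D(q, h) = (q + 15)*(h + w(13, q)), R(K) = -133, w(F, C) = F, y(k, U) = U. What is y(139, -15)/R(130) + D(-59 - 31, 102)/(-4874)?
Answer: 1220235/648242 ≈ 1.8824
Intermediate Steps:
D(q, h) = (13 + h)*(15 + q) (D(q, h) = (q + 15)*(h + 13) = (15 + q)*(13 + h) = (13 + h)*(15 + q))
y(139, -15)/R(130) + D(-59 - 31, 102)/(-4874) = -15/(-133) + (195 + 13*(-59 - 31) + 15*102 + 102*(-59 - 31))/(-4874) = -15*(-1/133) + (195 + 13*(-90) + 1530 + 102*(-90))*(-1/4874) = 15/133 + (195 - 1170 + 1530 - 9180)*(-1/4874) = 15/133 - 8625*(-1/4874) = 15/133 + 8625/4874 = 1220235/648242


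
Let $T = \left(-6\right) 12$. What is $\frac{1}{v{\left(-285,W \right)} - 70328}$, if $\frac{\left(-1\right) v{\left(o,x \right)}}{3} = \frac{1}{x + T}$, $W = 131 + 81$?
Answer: $- \frac{140}{9845923} \approx -1.4219 \cdot 10^{-5}$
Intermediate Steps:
$T = -72$
$W = 212$
$v{\left(o,x \right)} = - \frac{3}{-72 + x}$ ($v{\left(o,x \right)} = - \frac{3}{x - 72} = - \frac{3}{-72 + x}$)
$\frac{1}{v{\left(-285,W \right)} - 70328} = \frac{1}{- \frac{3}{-72 + 212} - 70328} = \frac{1}{- \frac{3}{140} - 70328} = \frac{1}{- \frac{9845923}{140}} = - \frac{140}{9845923}$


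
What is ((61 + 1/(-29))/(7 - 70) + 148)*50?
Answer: 13431400/1827 ≈ 7351.6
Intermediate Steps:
((61 + 1/(-29))/(7 - 70) + 148)*50 = ((61 - 1/29)/(-63) + 148)*50 = ((1768/29)*(-1/63) + 148)*50 = (-1768/1827 + 148)*50 = (268628/1827)*50 = 13431400/1827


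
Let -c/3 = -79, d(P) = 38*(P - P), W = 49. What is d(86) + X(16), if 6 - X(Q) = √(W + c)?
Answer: 6 - √286 ≈ -10.912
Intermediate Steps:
d(P) = 0 (d(P) = 38*0 = 0)
c = 237 (c = -3*(-79) = 237)
X(Q) = 6 - √286 (X(Q) = 6 - √(49 + 237) = 6 - √286)
d(86) + X(16) = 0 + (6 - √286) = 6 - √286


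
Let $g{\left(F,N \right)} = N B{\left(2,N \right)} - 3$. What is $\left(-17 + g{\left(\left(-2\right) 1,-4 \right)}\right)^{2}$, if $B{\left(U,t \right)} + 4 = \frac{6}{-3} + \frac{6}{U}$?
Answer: $64$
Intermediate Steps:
$B{\left(U,t \right)} = -6 + \frac{6}{U}$ ($B{\left(U,t \right)} = -4 + \left(\frac{6}{-3} + \frac{6}{U}\right) = -4 + \left(6 \left(- \frac{1}{3}\right) + \frac{6}{U}\right) = -4 - \left(2 - \frac{6}{U}\right) = -6 + \frac{6}{U}$)
$g{\left(F,N \right)} = -3 - 3 N$ ($g{\left(F,N \right)} = N \left(-6 + \frac{6}{2}\right) - 3 = N \left(-6 + 6 \cdot \frac{1}{2}\right) - 3 = N \left(-6 + 3\right) - 3 = N \left(-3\right) - 3 = - 3 N - 3 = -3 - 3 N$)
$\left(-17 + g{\left(\left(-2\right) 1,-4 \right)}\right)^{2} = \left(-17 - -9\right)^{2} = \left(-17 + \left(-3 + 12\right)\right)^{2} = \left(-17 + 9\right)^{2} = \left(-8\right)^{2} = 64$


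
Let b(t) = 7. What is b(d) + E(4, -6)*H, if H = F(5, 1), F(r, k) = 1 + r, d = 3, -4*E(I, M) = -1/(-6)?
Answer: 27/4 ≈ 6.7500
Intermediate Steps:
E(I, M) = -1/24 (E(I, M) = -(-1)/(4*(-6)) = -(-1)*(-1)/(4*6) = -1/4*1/6 = -1/24)
H = 6 (H = 1 + 5 = 6)
b(d) + E(4, -6)*H = 7 - 1/24*6 = 7 - 1/4 = 27/4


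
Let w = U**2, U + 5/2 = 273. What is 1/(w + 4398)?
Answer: 4/310273 ≈ 1.2892e-5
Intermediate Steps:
U = 541/2 (U = -5/2 + 273 = 541/2 ≈ 270.50)
w = 292681/4 (w = (541/2)**2 = 292681/4 ≈ 73170.)
1/(w + 4398) = 1/(292681/4 + 4398) = 1/(310273/4) = 4/310273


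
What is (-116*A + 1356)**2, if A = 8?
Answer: 183184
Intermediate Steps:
(-116*A + 1356)**2 = (-116*8 + 1356)**2 = (-928 + 1356)**2 = 428**2 = 183184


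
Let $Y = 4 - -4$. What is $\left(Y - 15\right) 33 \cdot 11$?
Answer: $-2541$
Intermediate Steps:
$Y = 8$ ($Y = 4 + 4 = 8$)
$\left(Y - 15\right) 33 \cdot 11 = \left(8 - 15\right) 33 \cdot 11 = \left(-7\right) 33 \cdot 11 = \left(-231\right) 11 = -2541$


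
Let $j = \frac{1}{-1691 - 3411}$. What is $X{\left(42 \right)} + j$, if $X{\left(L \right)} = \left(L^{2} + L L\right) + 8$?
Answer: $\frac{18040671}{5102} \approx 3536.0$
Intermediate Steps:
$X{\left(L \right)} = 8 + 2 L^{2}$ ($X{\left(L \right)} = \left(L^{2} + L^{2}\right) + 8 = 2 L^{2} + 8 = 8 + 2 L^{2}$)
$j = - \frac{1}{5102}$ ($j = \frac{1}{-1691 - 3411} = \frac{1}{-5102} = - \frac{1}{5102} \approx -0.000196$)
$X{\left(42 \right)} + j = \left(8 + 2 \cdot 42^{2}\right) - \frac{1}{5102} = \left(8 + 2 \cdot 1764\right) - \frac{1}{5102} = \left(8 + 3528\right) - \frac{1}{5102} = 3536 - \frac{1}{5102} = \frac{18040671}{5102}$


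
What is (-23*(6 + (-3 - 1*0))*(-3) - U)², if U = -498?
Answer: 497025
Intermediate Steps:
(-23*(6 + (-3 - 1*0))*(-3) - U)² = (-23*(6 + (-3 - 1*0))*(-3) - 1*(-498))² = (-23*(6 + (-3 + 0))*(-3) + 498)² = (-23*(6 - 3)*(-3) + 498)² = (-69*(-3) + 498)² = (-23*(-9) + 498)² = (207 + 498)² = 705² = 497025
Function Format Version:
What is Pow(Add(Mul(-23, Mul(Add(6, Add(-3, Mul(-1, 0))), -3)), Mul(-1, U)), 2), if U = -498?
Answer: 497025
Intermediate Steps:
Pow(Add(Mul(-23, Mul(Add(6, Add(-3, Mul(-1, 0))), -3)), Mul(-1, U)), 2) = Pow(Add(Mul(-23, Mul(Add(6, Add(-3, Mul(-1, 0))), -3)), Mul(-1, -498)), 2) = Pow(Add(Mul(-23, Mul(Add(6, Add(-3, 0)), -3)), 498), 2) = Pow(Add(Mul(-23, Mul(Add(6, -3), -3)), 498), 2) = Pow(Add(Mul(-23, Mul(3, -3)), 498), 2) = Pow(Add(Mul(-23, -9), 498), 2) = Pow(Add(207, 498), 2) = Pow(705, 2) = 497025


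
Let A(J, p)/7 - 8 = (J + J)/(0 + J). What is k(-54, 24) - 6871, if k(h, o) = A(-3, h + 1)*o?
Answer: -5191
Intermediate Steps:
A(J, p) = 70 (A(J, p) = 56 + 7*((J + J)/(0 + J)) = 56 + 7*((2*J)/J) = 56 + 7*2 = 56 + 14 = 70)
k(h, o) = 70*o
k(-54, 24) - 6871 = 70*24 - 6871 = 1680 - 6871 = -5191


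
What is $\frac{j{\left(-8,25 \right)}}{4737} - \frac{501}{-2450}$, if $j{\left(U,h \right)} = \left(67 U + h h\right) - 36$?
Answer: $\frac{2503087}{11605650} \approx 0.21568$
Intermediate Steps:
$j{\left(U,h \right)} = -36 + h^{2} + 67 U$ ($j{\left(U,h \right)} = \left(67 U + h^{2}\right) - 36 = \left(h^{2} + 67 U\right) - 36 = -36 + h^{2} + 67 U$)
$\frac{j{\left(-8,25 \right)}}{4737} - \frac{501}{-2450} = \frac{-36 + 25^{2} + 67 \left(-8\right)}{4737} - \frac{501}{-2450} = \left(-36 + 625 - 536\right) \frac{1}{4737} - - \frac{501}{2450} = 53 \cdot \frac{1}{4737} + \frac{501}{2450} = \frac{53}{4737} + \frac{501}{2450} = \frac{2503087}{11605650}$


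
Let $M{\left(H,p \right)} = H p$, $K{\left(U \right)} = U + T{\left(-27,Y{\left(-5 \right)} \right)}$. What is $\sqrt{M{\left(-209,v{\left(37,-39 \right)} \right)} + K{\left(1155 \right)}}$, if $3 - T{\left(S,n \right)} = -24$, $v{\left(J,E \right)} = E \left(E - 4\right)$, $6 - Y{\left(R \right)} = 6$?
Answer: $i \sqrt{349311} \approx 591.03 i$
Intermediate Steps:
$Y{\left(R \right)} = 0$ ($Y{\left(R \right)} = 6 - 6 = 0$)
$v{\left(J,E \right)} = E \left(-4 + E\right)$
$T{\left(S,n \right)} = 27$ ($T{\left(S,n \right)} = 3 - -24 = 3 + 24 = 27$)
$K{\left(U \right)} = 27 + U$ ($K{\left(U \right)} = U + 27 = 27 + U$)
$\sqrt{M{\left(-209,v{\left(37,-39 \right)} \right)} + K{\left(1155 \right)}} = \sqrt{- 209 \left(- 39 \left(-4 - 39\right)\right) + \left(27 + 1155\right)} = \sqrt{- 209 \left(\left(-39\right) \left(-43\right)\right) + 1182} = \sqrt{\left(-209\right) 1677 + 1182} = \sqrt{-350493 + 1182} = \sqrt{-349311} = i \sqrt{349311}$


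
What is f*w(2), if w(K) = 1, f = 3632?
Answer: 3632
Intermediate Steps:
f*w(2) = 3632*1 = 3632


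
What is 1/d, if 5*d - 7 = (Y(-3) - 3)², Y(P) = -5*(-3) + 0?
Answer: 5/151 ≈ 0.033113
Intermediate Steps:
Y(P) = 15 (Y(P) = 15 + 0 = 15)
d = 151/5 (d = 7/5 + (15 - 3)²/5 = 7/5 + (⅕)*12² = 7/5 + (⅕)*144 = 7/5 + 144/5 = 151/5 ≈ 30.200)
1/d = 1/(151/5) = 5/151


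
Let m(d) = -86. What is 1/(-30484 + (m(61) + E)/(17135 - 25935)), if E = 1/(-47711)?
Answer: -419856800/12798910588053 ≈ -3.2804e-5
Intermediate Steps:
E = -1/47711 ≈ -2.0960e-5
1/(-30484 + (m(61) + E)/(17135 - 25935)) = 1/(-30484 + (-86 - 1/47711)/(17135 - 25935)) = 1/(-30484 - 4103147/47711/(-8800)) = 1/(-30484 - 4103147/47711*(-1/8800)) = 1/(-30484 + 4103147/419856800) = 1/(-12798910588053/419856800) = -419856800/12798910588053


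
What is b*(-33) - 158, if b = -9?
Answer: 139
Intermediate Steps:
b*(-33) - 158 = -9*(-33) - 158 = 297 - 158 = 139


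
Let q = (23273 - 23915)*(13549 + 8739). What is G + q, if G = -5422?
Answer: -14314318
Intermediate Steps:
q = -14308896 (q = -642*22288 = -14308896)
G + q = -5422 - 14308896 = -14314318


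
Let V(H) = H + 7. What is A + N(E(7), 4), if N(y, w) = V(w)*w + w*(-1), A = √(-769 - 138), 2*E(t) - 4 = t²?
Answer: 40 + I*√907 ≈ 40.0 + 30.116*I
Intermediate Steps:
E(t) = 2 + t²/2
A = I*√907 (A = √(-907) = I*√907 ≈ 30.116*I)
V(H) = 7 + H
N(y, w) = -w + w*(7 + w) (N(y, w) = (7 + w)*w + w*(-1) = w*(7 + w) - w = -w + w*(7 + w))
A + N(E(7), 4) = I*√907 + 4*(6 + 4) = I*√907 + 4*10 = I*√907 + 40 = 40 + I*√907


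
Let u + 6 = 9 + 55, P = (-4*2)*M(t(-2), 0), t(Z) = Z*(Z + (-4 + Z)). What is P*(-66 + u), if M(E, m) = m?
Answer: 0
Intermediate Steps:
t(Z) = Z*(-4 + 2*Z)
P = 0 (P = -4*2*0 = -8*0 = 0)
u = 58 (u = -6 + (9 + 55) = -6 + 64 = 58)
P*(-66 + u) = 0*(-66 + 58) = 0*(-8) = 0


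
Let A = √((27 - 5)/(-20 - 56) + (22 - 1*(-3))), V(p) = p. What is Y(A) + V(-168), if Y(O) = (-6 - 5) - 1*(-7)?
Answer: -172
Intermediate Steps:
A = √35682/38 (A = √(22/(-76) + (22 + 3)) = √(22*(-1/76) + 25) = √(-11/38 + 25) = √(939/38) = √35682/38 ≈ 4.9710)
Y(O) = -4 (Y(O) = -11 + 7 = -4)
Y(A) + V(-168) = -4 - 168 = -172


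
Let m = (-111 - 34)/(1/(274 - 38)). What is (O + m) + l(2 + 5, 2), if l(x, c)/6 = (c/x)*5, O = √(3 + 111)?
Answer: -239480/7 + √114 ≈ -34201.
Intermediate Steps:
O = √114 ≈ 10.677
m = -34220 (m = -145/(1/236) = -145/1/236 = -145*236 = -34220)
l(x, c) = 30*c/x (l(x, c) = 6*((c/x)*5) = 6*(5*c/x) = 30*c/x)
(O + m) + l(2 + 5, 2) = (√114 - 34220) + 30*2/(2 + 5) = (-34220 + √114) + 30*2/7 = (-34220 + √114) + 30*2*(⅐) = (-34220 + √114) + 60/7 = -239480/7 + √114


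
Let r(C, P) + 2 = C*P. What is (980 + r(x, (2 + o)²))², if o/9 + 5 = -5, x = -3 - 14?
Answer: 17074648900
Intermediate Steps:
x = -17
o = -90 (o = -45 + 9*(-5) = -45 - 45 = -90)
r(C, P) = -2 + C*P
(980 + r(x, (2 + o)²))² = (980 + (-2 - 17*(2 - 90)²))² = (980 + (-2 - 17*(-88)²))² = (980 + (-2 - 17*7744))² = (980 + (-2 - 131648))² = (980 - 131650)² = (-130670)² = 17074648900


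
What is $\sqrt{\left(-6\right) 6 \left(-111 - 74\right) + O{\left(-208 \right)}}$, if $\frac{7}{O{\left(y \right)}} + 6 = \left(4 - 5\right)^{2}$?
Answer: $\frac{13 \sqrt{985}}{5} \approx 81.6$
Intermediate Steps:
$O{\left(y \right)} = - \frac{7}{5}$ ($O{\left(y \right)} = \frac{7}{-6 + \left(4 - 5\right)^{2}} = \frac{7}{-6 + \left(-1\right)^{2}} = \frac{7}{-6 + 1} = \frac{7}{-5} = 7 \left(- \frac{1}{5}\right) = - \frac{7}{5}$)
$\sqrt{\left(-6\right) 6 \left(-111 - 74\right) + O{\left(-208 \right)}} = \sqrt{\left(-6\right) 6 \left(-111 - 74\right) - \frac{7}{5}} = \sqrt{\left(-36\right) \left(-185\right) - \frac{7}{5}} = \sqrt{6660 - \frac{7}{5}} = \sqrt{\frac{33293}{5}} = \frac{13 \sqrt{985}}{5}$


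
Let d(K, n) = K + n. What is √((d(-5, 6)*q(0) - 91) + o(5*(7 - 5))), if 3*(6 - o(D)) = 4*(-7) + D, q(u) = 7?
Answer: 6*I*√2 ≈ 8.4853*I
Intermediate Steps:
o(D) = 46/3 - D/3 (o(D) = 6 - (4*(-7) + D)/3 = 6 - (-28 + D)/3 = 6 + (28/3 - D/3) = 46/3 - D/3)
√((d(-5, 6)*q(0) - 91) + o(5*(7 - 5))) = √(((-5 + 6)*7 - 91) + (46/3 - 5*(7 - 5)/3)) = √((1*7 - 91) + (46/3 - 5*2/3)) = √((7 - 91) + (46/3 - ⅓*10)) = √(-84 + (46/3 - 10/3)) = √(-84 + 12) = √(-72) = 6*I*√2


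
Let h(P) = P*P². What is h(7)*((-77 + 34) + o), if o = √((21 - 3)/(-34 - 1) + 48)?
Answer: -14749 + 49*√58170/5 ≈ -12385.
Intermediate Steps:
h(P) = P³
o = √58170/35 (o = √(18/(-35) + 48) = √(18*(-1/35) + 48) = √(-18/35 + 48) = √(1662/35) = √58170/35 ≈ 6.8910)
h(7)*((-77 + 34) + o) = 7³*((-77 + 34) + √58170/35) = 343*(-43 + √58170/35) = -14749 + 49*√58170/5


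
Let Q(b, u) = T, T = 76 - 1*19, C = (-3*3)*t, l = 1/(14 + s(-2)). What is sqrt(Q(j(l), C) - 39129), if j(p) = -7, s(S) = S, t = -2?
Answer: 4*I*sqrt(2442) ≈ 197.67*I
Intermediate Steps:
l = 1/12 (l = 1/(14 - 2) = 1/12 ≈ 0.083333)
C = 18 (C = -3*3*(-2) = -9*(-2) = 18)
T = 57 (T = 76 - 19 = 57)
Q(b, u) = 57
sqrt(Q(j(l), C) - 39129) = sqrt(57 - 39129) = sqrt(-39072) = 4*I*sqrt(2442)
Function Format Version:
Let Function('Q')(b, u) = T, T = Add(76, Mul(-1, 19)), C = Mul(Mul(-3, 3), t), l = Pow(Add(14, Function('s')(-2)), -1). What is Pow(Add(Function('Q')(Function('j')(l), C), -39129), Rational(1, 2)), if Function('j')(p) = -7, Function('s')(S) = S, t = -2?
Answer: Mul(4, I, Pow(2442, Rational(1, 2))) ≈ Mul(197.67, I)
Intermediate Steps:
l = Rational(1, 12) (l = Pow(Add(14, -2), -1) = Pow(12, -1) = Rational(1, 12) ≈ 0.083333)
C = 18 (C = Mul(Mul(-3, 3), -2) = Mul(-9, -2) = 18)
T = 57 (T = Add(76, -19) = 57)
Function('Q')(b, u) = 57
Pow(Add(Function('Q')(Function('j')(l), C), -39129), Rational(1, 2)) = Pow(Add(57, -39129), Rational(1, 2)) = Pow(-39072, Rational(1, 2)) = Mul(4, I, Pow(2442, Rational(1, 2)))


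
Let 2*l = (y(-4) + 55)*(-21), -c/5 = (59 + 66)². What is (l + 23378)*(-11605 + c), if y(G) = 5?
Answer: -2041178040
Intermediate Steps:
c = -78125 (c = -5*(59 + 66)² = -5*125² = -5*15625 = -78125)
l = -630 (l = ((5 + 55)*(-21))/2 = (60*(-21))/2 = (½)*(-1260) = -630)
(l + 23378)*(-11605 + c) = (-630 + 23378)*(-11605 - 78125) = 22748*(-89730) = -2041178040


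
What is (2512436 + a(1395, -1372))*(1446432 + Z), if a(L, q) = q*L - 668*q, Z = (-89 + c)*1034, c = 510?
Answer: 2850830136032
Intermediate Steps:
Z = 435314 (Z = (-89 + 510)*1034 = 421*1034 = 435314)
a(L, q) = -668*q + L*q (a(L, q) = L*q - 668*q = -668*q + L*q)
(2512436 + a(1395, -1372))*(1446432 + Z) = (2512436 - 1372*(-668 + 1395))*(1446432 + 435314) = (2512436 - 1372*727)*1881746 = (2512436 - 997444)*1881746 = 1514992*1881746 = 2850830136032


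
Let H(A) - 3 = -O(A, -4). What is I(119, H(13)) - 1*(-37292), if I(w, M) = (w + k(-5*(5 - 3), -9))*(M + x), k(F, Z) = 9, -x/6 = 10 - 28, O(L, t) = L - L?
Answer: 51500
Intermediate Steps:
O(L, t) = 0
x = 108 (x = -6*(10 - 28) = -6*(-18) = 108)
H(A) = 3 (H(A) = 3 - 1*0 = 3 + 0 = 3)
I(w, M) = (9 + w)*(108 + M) (I(w, M) = (w + 9)*(M + 108) = (9 + w)*(108 + M))
I(119, H(13)) - 1*(-37292) = (972 + 9*3 + 108*119 + 3*119) - 1*(-37292) = (972 + 27 + 12852 + 357) + 37292 = 14208 + 37292 = 51500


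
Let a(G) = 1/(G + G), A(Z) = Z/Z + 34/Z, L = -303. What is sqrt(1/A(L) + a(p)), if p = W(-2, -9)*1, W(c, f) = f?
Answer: sqrt(2789530)/1614 ≈ 1.0348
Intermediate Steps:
A(Z) = 1 + 34/Z
p = -9 (p = -9*1 = -9)
a(G) = 1/(2*G)
sqrt(1/A(L) + a(p)) = sqrt(1/((34 - 303)/(-303)) + (1/2)/(-9)) = sqrt(1/(-1/303*(-269)) + (1/2)*(-1/9)) = sqrt(1/(269/303) - 1/18) = sqrt(303/269 - 1/18) = sqrt(5185/4842) = sqrt(2789530)/1614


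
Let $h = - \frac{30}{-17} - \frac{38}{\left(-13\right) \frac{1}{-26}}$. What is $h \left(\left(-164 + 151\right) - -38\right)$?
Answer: $- \frac{31550}{17} \approx -1855.9$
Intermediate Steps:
$h = - \frac{1262}{17}$ ($h = \left(-30\right) \left(- \frac{1}{17}\right) - \frac{38}{\left(-13\right) \left(- \frac{1}{26}\right)} = \frac{30}{17} - 38 \frac{1}{\frac{1}{2}} = \frac{30}{17} - 76 = - \frac{1262}{17} \approx -74.235$)
$h \left(\left(-164 + 151\right) - -38\right) = - \frac{1262 \left(\left(-164 + 151\right) - -38\right)}{17} = - \frac{1262 \left(-13 + 38\right)}{17} = \left(- \frac{1262}{17}\right) 25 = - \frac{31550}{17}$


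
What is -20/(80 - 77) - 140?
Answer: -440/3 ≈ -146.67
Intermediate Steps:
-20/(80 - 77) - 140 = -20/3 - 140 = -440/3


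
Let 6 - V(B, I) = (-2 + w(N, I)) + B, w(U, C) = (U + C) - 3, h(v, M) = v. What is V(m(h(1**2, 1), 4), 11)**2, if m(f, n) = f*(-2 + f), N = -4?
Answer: 25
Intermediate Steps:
w(U, C) = -3 + C + U (w(U, C) = (C + U) - 3 = -3 + C + U)
V(B, I) = 15 - B - I (V(B, I) = 6 - ((-2 + (-3 + I - 4)) + B) = 6 - ((-2 + (-7 + I)) + B) = 6 - ((-9 + I) + B) = 6 - (-9 + B + I) = 6 + (9 - B - I) = 15 - B - I)
V(m(h(1**2, 1), 4), 11)**2 = (15 - 1**2*(-2 + 1**2) - 1*11)**2 = (15 - (-2 + 1) - 11)**2 = (15 - (-1) - 11)**2 = (15 - 1*(-1) - 11)**2 = (15 + 1 - 11)**2 = 5**2 = 25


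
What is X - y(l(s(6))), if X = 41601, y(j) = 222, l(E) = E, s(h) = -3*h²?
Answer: 41379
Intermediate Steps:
X - y(l(s(6))) = 41601 - 1*222 = 41601 - 222 = 41379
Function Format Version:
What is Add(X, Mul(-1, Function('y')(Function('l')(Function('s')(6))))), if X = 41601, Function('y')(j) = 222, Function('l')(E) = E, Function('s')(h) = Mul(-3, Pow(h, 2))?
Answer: 41379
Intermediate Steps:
Add(X, Mul(-1, Function('y')(Function('l')(Function('s')(6))))) = Add(41601, Mul(-1, 222)) = Add(41601, -222) = 41379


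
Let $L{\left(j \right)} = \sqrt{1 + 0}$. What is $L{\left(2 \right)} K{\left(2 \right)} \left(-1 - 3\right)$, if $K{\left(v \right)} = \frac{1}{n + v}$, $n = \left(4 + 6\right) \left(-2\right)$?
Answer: $\frac{2}{9} \approx 0.22222$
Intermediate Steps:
$n = -20$ ($n = 10 \left(-2\right) = -20$)
$K{\left(v \right)} = \frac{1}{-20 + v}$
$L{\left(j \right)} = 1$ ($L{\left(j \right)} = \sqrt{1} = 1$)
$L{\left(2 \right)} K{\left(2 \right)} \left(-1 - 3\right) = 1 \frac{1}{-20 + 2} \left(-1 - 3\right) = 1 \frac{1}{-18} \left(-4\right) = 1 \left(- \frac{1}{18}\right) \left(-4\right) = \left(- \frac{1}{18}\right) \left(-4\right) = \frac{2}{9}$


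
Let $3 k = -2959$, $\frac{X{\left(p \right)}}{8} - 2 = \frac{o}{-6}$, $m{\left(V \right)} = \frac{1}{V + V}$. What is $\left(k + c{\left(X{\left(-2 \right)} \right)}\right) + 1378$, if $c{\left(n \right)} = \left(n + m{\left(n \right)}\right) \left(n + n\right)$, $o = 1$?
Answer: $\frac{7406}{9} \approx 822.89$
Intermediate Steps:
$m{\left(V \right)} = \frac{1}{2 V}$
$X{\left(p \right)} = \frac{44}{3}$ ($X{\left(p \right)} = 16 + 8 \cdot 1 \frac{1}{-6} = 16 + 8 \cdot 1 \left(- \frac{1}{6}\right) = 16 + 8 \left(- \frac{1}{6}\right) = 16 - \frac{4}{3} = \frac{44}{3}$)
$c{\left(n \right)} = 2 n \left(n + \frac{1}{2 n}\right)$ ($c{\left(n \right)} = \left(n + \frac{1}{2 n}\right) \left(n + n\right) = \left(n + \frac{1}{2 n}\right) 2 n = 2 n \left(n + \frac{1}{2 n}\right)$)
$k = - \frac{2959}{3}$ ($k = \frac{1}{3} \left(-2959\right) = - \frac{2959}{3} \approx -986.33$)
$\left(k + c{\left(X{\left(-2 \right)} \right)}\right) + 1378 = \left(- \frac{2959}{3} + \left(1 + 2 \left(\frac{44}{3}\right)^{2}\right)\right) + 1378 = \left(- \frac{2959}{3} + \left(1 + 2 \cdot \frac{1936}{9}\right)\right) + 1378 = \left(- \frac{2959}{3} + \left(1 + \frac{3872}{9}\right)\right) + 1378 = \left(- \frac{2959}{3} + \frac{3881}{9}\right) + 1378 = - \frac{4996}{9} + 1378 = \frac{7406}{9}$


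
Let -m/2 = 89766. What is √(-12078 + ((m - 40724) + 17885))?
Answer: I*√214449 ≈ 463.09*I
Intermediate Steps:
m = -179532 (m = -2*89766 = -179532)
√(-12078 + ((m - 40724) + 17885)) = √(-12078 + ((-179532 - 40724) + 17885)) = √(-12078 + (-220256 + 17885)) = √(-12078 - 202371) = √(-214449) = I*√214449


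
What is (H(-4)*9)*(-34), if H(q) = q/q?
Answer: -306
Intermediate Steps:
H(q) = 1
(H(-4)*9)*(-34) = (1*9)*(-34) = 9*(-34) = -306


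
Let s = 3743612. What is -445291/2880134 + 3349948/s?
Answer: 1995325600485/2695526051002 ≈ 0.74024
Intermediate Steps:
-445291/2880134 + 3349948/s = -445291/2880134 + 3349948/3743612 = -445291*1/2880134 + 3349948*(1/3743612) = -445291/2880134 + 837487/935903 = 1995325600485/2695526051002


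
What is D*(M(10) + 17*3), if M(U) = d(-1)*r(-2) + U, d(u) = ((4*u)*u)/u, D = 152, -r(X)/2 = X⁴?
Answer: 28728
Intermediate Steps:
r(X) = -2*X⁴
d(u) = 4*u (d(u) = (4*u²)/u = 4*u)
M(U) = 128 + U (M(U) = (4*(-1))*(-2*(-2)⁴) + U = -(-8)*16 + U = -4*(-32) + U = 128 + U)
D*(M(10) + 17*3) = 152*((128 + 10) + 17*3) = 152*(138 + 51) = 152*189 = 28728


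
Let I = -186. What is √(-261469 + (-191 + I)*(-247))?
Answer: 5*I*√6734 ≈ 410.3*I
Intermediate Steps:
√(-261469 + (-191 + I)*(-247)) = √(-261469 + (-191 - 186)*(-247)) = √(-261469 - 377*(-247)) = √(-261469 + 93119) = √(-168350) = 5*I*√6734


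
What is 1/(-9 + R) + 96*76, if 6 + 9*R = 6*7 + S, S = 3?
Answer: 102141/14 ≈ 7295.8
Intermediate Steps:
R = 13/3 (R = -2/3 + (6*7 + 3)/9 = -2/3 + (42 + 3)/9 = -2/3 + (1/9)*45 = -2/3 + 5 = 13/3 ≈ 4.3333)
1/(-9 + R) + 96*76 = 1/(-9 + 13/3) + 96*76 = 1/(-14/3) + 7296 = -3/14 + 7296 = 102141/14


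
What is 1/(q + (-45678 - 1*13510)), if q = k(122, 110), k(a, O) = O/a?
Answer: -61/3610413 ≈ -1.6896e-5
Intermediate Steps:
q = 55/61 (q = 110/122 = 110*(1/122) = 55/61 ≈ 0.90164)
1/(q + (-45678 - 1*13510)) = 1/(55/61 + (-45678 - 1*13510)) = 1/(55/61 + (-45678 - 13510)) = 1/(55/61 - 59188) = 1/(-3610413/61) = -61/3610413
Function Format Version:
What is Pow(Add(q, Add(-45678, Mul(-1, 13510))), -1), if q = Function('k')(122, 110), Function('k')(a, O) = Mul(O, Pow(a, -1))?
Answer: Rational(-61, 3610413) ≈ -1.6896e-5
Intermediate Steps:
q = Rational(55, 61) (q = Mul(110, Pow(122, -1)) = Mul(110, Rational(1, 122)) = Rational(55, 61) ≈ 0.90164)
Pow(Add(q, Add(-45678, Mul(-1, 13510))), -1) = Pow(Add(Rational(55, 61), Add(-45678, Mul(-1, 13510))), -1) = Pow(Add(Rational(55, 61), Add(-45678, -13510)), -1) = Pow(Add(Rational(55, 61), -59188), -1) = Pow(Rational(-3610413, 61), -1) = Rational(-61, 3610413)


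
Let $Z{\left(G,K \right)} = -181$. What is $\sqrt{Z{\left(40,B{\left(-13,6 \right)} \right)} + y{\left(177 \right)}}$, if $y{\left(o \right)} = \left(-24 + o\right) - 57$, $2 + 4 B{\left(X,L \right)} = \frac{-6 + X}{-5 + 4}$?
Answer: $i \sqrt{85} \approx 9.2195 i$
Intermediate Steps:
$B{\left(X,L \right)} = 1 - \frac{X}{4}$ ($B{\left(X,L \right)} = - \frac{1}{2} + \frac{\left(-6 + X\right) \frac{1}{-5 + 4}}{4} = - \frac{1}{2} + \frac{\left(-6 + X\right) \frac{1}{-1}}{4} = - \frac{1}{2} + \frac{\left(-6 + X\right) \left(-1\right)}{4} = - \frac{1}{2} + \frac{6 - X}{4} = - \frac{1}{2} - \left(- \frac{3}{2} + \frac{X}{4}\right) = 1 - \frac{X}{4}$)
$y{\left(o \right)} = -81 + o$
$\sqrt{Z{\left(40,B{\left(-13,6 \right)} \right)} + y{\left(177 \right)}} = \sqrt{-181 + \left(-81 + 177\right)} = \sqrt{-181 + 96} = \sqrt{-85} = i \sqrt{85}$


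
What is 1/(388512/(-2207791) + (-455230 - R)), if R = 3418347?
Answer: -2207791/8552048826919 ≈ -2.5816e-7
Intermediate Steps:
1/(388512/(-2207791) + (-455230 - R)) = 1/(388512/(-2207791) + (-455230 - 1*3418347)) = 1/(388512*(-1/2207791) + (-455230 - 3418347)) = 1/(-388512/2207791 - 3873577) = 1/(-8552048826919/2207791) = -2207791/8552048826919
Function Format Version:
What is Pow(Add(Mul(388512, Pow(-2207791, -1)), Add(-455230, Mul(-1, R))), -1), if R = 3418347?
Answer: Rational(-2207791, 8552048826919) ≈ -2.5816e-7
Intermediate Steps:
Pow(Add(Mul(388512, Pow(-2207791, -1)), Add(-455230, Mul(-1, R))), -1) = Pow(Add(Mul(388512, Pow(-2207791, -1)), Add(-455230, Mul(-1, 3418347))), -1) = Pow(Add(Mul(388512, Rational(-1, 2207791)), Add(-455230, -3418347)), -1) = Pow(Add(Rational(-388512, 2207791), -3873577), -1) = Pow(Rational(-8552048826919, 2207791), -1) = Rational(-2207791, 8552048826919)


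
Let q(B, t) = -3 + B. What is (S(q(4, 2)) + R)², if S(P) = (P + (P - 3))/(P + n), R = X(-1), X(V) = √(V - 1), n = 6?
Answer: (1 - 7*I*√2)²/49 ≈ -1.9796 - 0.40406*I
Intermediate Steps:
X(V) = √(-1 + V)
R = I*√2 (R = √(-1 - 1) = √(-2) = I*√2 ≈ 1.4142*I)
S(P) = (-3 + 2*P)/(6 + P) (S(P) = (P + (P - 3))/(P + 6) = (P + (-3 + P))/(6 + P) = (-3 + 2*P)/(6 + P))
(S(q(4, 2)) + R)² = ((-3 + 2*(-3 + 4))/(6 + (-3 + 4)) + I*√2)² = ((-3 + 2*1)/(6 + 1) + I*√2)² = ((-3 + 2)/7 + I*√2)² = ((⅐)*(-1) + I*√2)² = (-⅐ + I*√2)²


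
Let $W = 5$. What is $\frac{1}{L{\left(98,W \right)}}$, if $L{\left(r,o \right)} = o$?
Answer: $\frac{1}{5} \approx 0.2$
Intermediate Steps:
$\frac{1}{L{\left(98,W \right)}} = \frac{1}{5}$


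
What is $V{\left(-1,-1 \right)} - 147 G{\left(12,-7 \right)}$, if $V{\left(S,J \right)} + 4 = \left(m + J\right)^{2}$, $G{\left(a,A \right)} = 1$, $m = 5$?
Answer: $-135$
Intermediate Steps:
$V{\left(S,J \right)} = -4 + \left(5 + J\right)^{2}$
$V{\left(-1,-1 \right)} - 147 G{\left(12,-7 \right)} = \left(-4 + \left(5 - 1\right)^{2}\right) - 147 = \left(-4 + 4^{2}\right) - 147 = \left(-4 + 16\right) - 147 = 12 - 147 = -135$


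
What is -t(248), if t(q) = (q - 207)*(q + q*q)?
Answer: -2531832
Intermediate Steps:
t(q) = (-207 + q)*(q + q²)
-t(248) = -248*(-207 + 248² - 206*248) = -248*(-207 + 61504 - 51088) = -248*10209 = -1*2531832 = -2531832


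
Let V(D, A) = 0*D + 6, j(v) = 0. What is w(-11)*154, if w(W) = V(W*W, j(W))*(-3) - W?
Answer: -1078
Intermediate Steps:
V(D, A) = 6 (V(D, A) = 0 + 6 = 6)
w(W) = -18 - W (w(W) = 6*(-3) - W = -18 - W)
w(-11)*154 = (-18 - 1*(-11))*154 = (-18 + 11)*154 = -7*154 = -1078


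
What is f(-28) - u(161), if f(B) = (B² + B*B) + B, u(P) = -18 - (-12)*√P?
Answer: 1558 - 12*√161 ≈ 1405.7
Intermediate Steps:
u(P) = -18 + 12*√P
f(B) = B + 2*B² (f(B) = (B² + B²) + B = 2*B² + B = B + 2*B²)
f(-28) - u(161) = -28*(1 + 2*(-28)) - (-18 + 12*√161) = -28*(1 - 56) + (18 - 12*√161) = -28*(-55) + (18 - 12*√161) = 1540 + (18 - 12*√161) = 1558 - 12*√161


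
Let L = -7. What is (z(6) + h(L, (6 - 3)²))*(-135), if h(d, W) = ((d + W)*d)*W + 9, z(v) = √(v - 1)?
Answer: 15795 - 135*√5 ≈ 15493.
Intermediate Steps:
z(v) = √(-1 + v)
h(d, W) = 9 + W*d*(W + d) (h(d, W) = ((W + d)*d)*W + 9 = (d*(W + d))*W + 9 = W*d*(W + d) + 9 = 9 + W*d*(W + d))
(z(6) + h(L, (6 - 3)²))*(-135) = (√(-1 + 6) + (9 + (6 - 3)²*(-7)² - 7*(6 - 3)⁴))*(-135) = (√5 + (9 + 3²*49 - 7*(3²)²))*(-135) = (√5 + (9 + 9*49 - 7*9²))*(-135) = (√5 + (9 + 441 - 7*81))*(-135) = (√5 + (9 + 441 - 567))*(-135) = (√5 - 117)*(-135) = (-117 + √5)*(-135) = 15795 - 135*√5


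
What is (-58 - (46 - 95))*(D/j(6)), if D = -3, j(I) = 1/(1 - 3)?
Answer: -54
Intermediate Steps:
j(I) = -1/2 (j(I) = 1/(-2) = -1/2)
(-58 - (46 - 95))*(D/j(6)) = (-58 - (46 - 95))*(-3/(-1/2)) = (-58 - 1*(-49))*(-3*(-2)) = (-58 + 49)*6 = -9*6 = -54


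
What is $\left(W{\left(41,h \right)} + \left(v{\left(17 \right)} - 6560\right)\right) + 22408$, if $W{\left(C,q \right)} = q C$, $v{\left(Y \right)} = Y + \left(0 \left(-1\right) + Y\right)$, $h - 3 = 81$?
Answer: $19326$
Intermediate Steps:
$h = 84$ ($h = 3 + 81 = 84$)
$v{\left(Y \right)} = 2 Y$ ($v{\left(Y \right)} = Y + \left(0 + Y\right) = Y + Y = 2 Y$)
$W{\left(C,q \right)} = C q$
$\left(W{\left(41,h \right)} + \left(v{\left(17 \right)} - 6560\right)\right) + 22408 = \left(41 \cdot 84 + \left(2 \cdot 17 - 6560\right)\right) + 22408 = \left(3444 + \left(34 - 6560\right)\right) + 22408 = \left(3444 - 6526\right) + 22408 = -3082 + 22408 = 19326$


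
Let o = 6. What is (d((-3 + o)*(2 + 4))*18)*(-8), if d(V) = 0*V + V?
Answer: -2592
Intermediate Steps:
d(V) = V (d(V) = 0 + V = V)
(d((-3 + o)*(2 + 4))*18)*(-8) = (((-3 + 6)*(2 + 4))*18)*(-8) = ((3*6)*18)*(-8) = (18*18)*(-8) = 324*(-8) = -2592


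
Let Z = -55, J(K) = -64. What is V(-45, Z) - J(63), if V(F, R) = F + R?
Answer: -36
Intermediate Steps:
V(-45, Z) - J(63) = (-45 - 55) - 1*(-64) = -100 + 64 = -36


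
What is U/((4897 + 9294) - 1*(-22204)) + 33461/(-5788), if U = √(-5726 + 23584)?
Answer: -33461/5788 + √17858/36395 ≈ -5.7774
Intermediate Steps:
U = √17858 ≈ 133.63
U/((4897 + 9294) - 1*(-22204)) + 33461/(-5788) = √17858/((4897 + 9294) - 1*(-22204)) + 33461/(-5788) = √17858/(14191 + 22204) + 33461*(-1/5788) = √17858/36395 - 33461/5788 = -33461/5788 + √17858/36395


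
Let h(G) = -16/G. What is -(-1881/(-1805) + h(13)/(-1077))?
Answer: -1387619/1330095 ≈ -1.0432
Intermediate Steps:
-(-1881/(-1805) + h(13)/(-1077)) = -(-1881/(-1805) - 16/13/(-1077)) = -(-1881*(-1/1805) - 16*1/13*(-1/1077)) = -(99/95 - 16/13*(-1/1077)) = -(99/95 + 16/14001) = -1*1387619/1330095 = -1387619/1330095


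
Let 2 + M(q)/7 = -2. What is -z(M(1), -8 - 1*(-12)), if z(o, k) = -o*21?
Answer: -588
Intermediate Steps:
M(q) = -28 (M(q) = -14 + 7*(-2) = -14 - 14 = -28)
z(o, k) = -21*o
-z(M(1), -8 - 1*(-12)) = -(-21)*(-28) = -1*588 = -588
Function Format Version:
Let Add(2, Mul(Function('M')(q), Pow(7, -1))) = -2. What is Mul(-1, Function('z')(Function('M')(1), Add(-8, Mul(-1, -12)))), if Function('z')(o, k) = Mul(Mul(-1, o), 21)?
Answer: -588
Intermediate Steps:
Function('M')(q) = -28 (Function('M')(q) = Add(-14, Mul(7, -2)) = Add(-14, -14) = -28)
Function('z')(o, k) = Mul(-21, o)
Mul(-1, Function('z')(Function('M')(1), Add(-8, Mul(-1, -12)))) = Mul(-1, Mul(-21, -28)) = Mul(-1, 588) = -588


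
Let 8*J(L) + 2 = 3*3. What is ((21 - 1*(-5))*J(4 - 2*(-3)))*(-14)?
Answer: -637/2 ≈ -318.50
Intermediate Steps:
J(L) = 7/8 (J(L) = -1/4 + (3*3)/8 = -1/4 + (1/8)*9 = -1/4 + 9/8 = 7/8)
((21 - 1*(-5))*J(4 - 2*(-3)))*(-14) = ((21 - 1*(-5))*(7/8))*(-14) = ((21 + 5)*(7/8))*(-14) = (26*(7/8))*(-14) = (91/4)*(-14) = -637/2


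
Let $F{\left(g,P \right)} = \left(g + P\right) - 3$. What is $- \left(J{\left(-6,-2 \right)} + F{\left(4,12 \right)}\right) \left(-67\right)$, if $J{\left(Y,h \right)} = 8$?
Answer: $1407$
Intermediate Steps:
$F{\left(g,P \right)} = -3 + P + g$ ($F{\left(g,P \right)} = \left(P + g\right) - 3 = -3 + P + g$)
$- \left(J{\left(-6,-2 \right)} + F{\left(4,12 \right)}\right) \left(-67\right) = - \left(8 + \left(-3 + 12 + 4\right)\right) \left(-67\right) = - \left(8 + 13\right) \left(-67\right) = - 21 \left(-67\right) = \left(-1\right) \left(-1407\right) = 1407$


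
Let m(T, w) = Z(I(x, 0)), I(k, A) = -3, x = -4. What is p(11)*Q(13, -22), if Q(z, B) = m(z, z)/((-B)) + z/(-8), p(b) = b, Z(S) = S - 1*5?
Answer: -175/8 ≈ -21.875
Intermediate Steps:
Z(S) = -5 + S (Z(S) = S - 5 = -5 + S)
m(T, w) = -8 (m(T, w) = -5 - 3 = -8)
Q(z, B) = 8/B - z/8 (Q(z, B) = -8*(-1/B) + z/(-8) = -(-8)/B + z*(-⅛) = 8/B - z/8)
p(11)*Q(13, -22) = 11*(8/(-22) - ⅛*13) = 11*(8*(-1/22) - 13/8) = 11*(-4/11 - 13/8) = 11*(-175/88) = -175/8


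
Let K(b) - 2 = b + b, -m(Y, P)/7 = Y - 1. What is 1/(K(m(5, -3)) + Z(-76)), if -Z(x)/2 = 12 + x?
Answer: 1/74 ≈ 0.013514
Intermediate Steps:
m(Y, P) = 7 - 7*Y (m(Y, P) = -7*(Y - 1) = -7*(-1 + Y) = 7 - 7*Y)
Z(x) = -24 - 2*x (Z(x) = -2*(12 + x) = -24 - 2*x)
K(b) = 2 + 2*b (K(b) = 2 + (b + b) = 2 + 2*b)
1/(K(m(5, -3)) + Z(-76)) = 1/((2 + 2*(7 - 7*5)) + (-24 - 2*(-76))) = 1/((2 + 2*(7 - 35)) + (-24 + 152)) = 1/((2 + 2*(-28)) + 128) = 1/((2 - 56) + 128) = 1/(-54 + 128) = 1/74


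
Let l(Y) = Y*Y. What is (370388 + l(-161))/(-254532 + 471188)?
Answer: 396309/216656 ≈ 1.8292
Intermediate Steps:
l(Y) = Y**2
(370388 + l(-161))/(-254532 + 471188) = (370388 + (-161)**2)/(-254532 + 471188) = (370388 + 25921)/216656 = 396309*(1/216656) = 396309/216656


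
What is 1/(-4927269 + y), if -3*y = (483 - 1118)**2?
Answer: -3/15185032 ≈ -1.9756e-7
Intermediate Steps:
y = -403225/3 (y = -(483 - 1118)**2/3 = -1/3*(-635)**2 = -1/3*403225 = -403225/3 ≈ -1.3441e+5)
1/(-4927269 + y) = 1/(-4927269 - 403225/3) = 1/(-15185032/3) = -3/15185032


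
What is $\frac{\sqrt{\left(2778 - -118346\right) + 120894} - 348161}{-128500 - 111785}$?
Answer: $\frac{348161}{240285} - \frac{\sqrt{242018}}{240285} \approx 1.4469$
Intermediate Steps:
$\frac{\sqrt{\left(2778 - -118346\right) + 120894} - 348161}{-128500 - 111785} = \frac{\sqrt{\left(2778 + 118346\right) + 120894} - 348161}{-240285} = \left(\sqrt{121124 + 120894} - 348161\right) \left(- \frac{1}{240285}\right) = \left(\sqrt{242018} - 348161\right) \left(- \frac{1}{240285}\right) = \left(-348161 + \sqrt{242018}\right) \left(- \frac{1}{240285}\right) = \frac{348161}{240285} - \frac{\sqrt{242018}}{240285}$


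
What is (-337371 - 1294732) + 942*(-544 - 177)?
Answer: -2311285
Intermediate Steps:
(-337371 - 1294732) + 942*(-544 - 177) = -1632103 + 942*(-721) = -1632103 - 679182 = -2311285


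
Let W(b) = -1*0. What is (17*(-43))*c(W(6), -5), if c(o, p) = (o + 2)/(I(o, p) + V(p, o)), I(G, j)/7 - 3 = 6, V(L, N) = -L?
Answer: -43/2 ≈ -21.500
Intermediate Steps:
I(G, j) = 63 (I(G, j) = 21 + 7*6 = 21 + 42 = 63)
W(b) = 0
c(o, p) = (2 + o)/(63 - p) (c(o, p) = (o + 2)/(63 - p) = (2 + o)/(63 - p))
(17*(-43))*c(W(6), -5) = (17*(-43))*((-2 - 1*0)/(-63 - 5)) = -731*(-2 + 0)/(-68) = -(-43)*(-2)/4 = -731*1/34 = -43/2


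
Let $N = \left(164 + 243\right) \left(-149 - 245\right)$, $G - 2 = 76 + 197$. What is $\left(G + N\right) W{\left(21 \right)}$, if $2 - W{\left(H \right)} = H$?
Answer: $3041577$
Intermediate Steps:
$W{\left(H \right)} = 2 - H$
$G = 275$ ($G = 2 + \left(76 + 197\right) = 2 + 273 = 275$)
$N = -160358$ ($N = 407 \left(-394\right) = -160358$)
$\left(G + N\right) W{\left(21 \right)} = \left(275 - 160358\right) \left(2 - 21\right) = - 160083 \left(2 - 21\right) = \left(-160083\right) \left(-19\right) = 3041577$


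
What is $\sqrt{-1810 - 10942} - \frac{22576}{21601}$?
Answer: $- \frac{22576}{21601} + 4 i \sqrt{797} \approx -1.0451 + 112.92 i$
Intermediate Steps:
$\sqrt{-1810 - 10942} - \frac{22576}{21601} = \sqrt{-12752} - \frac{22576}{21601} = 4 i \sqrt{797} - \frac{22576}{21601} = - \frac{22576}{21601} + 4 i \sqrt{797}$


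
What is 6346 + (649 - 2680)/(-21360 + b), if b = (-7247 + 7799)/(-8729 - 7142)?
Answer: 717119558251/113001704 ≈ 6346.1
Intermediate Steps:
b = -552/15871 (b = 552/(-15871) = 552*(-1/15871) = -552/15871 ≈ -0.034780)
6346 + (649 - 2680)/(-21360 + b) = 6346 + (649 - 2680)/(-21360 - 552/15871) = 6346 - 2031/(-339005112/15871) = 6346 - 2031*(-15871/339005112) = 6346 + 10744667/113001704 = 717119558251/113001704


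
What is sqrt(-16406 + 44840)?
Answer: sqrt(28434) ≈ 168.62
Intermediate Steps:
sqrt(-16406 + 44840) = sqrt(28434)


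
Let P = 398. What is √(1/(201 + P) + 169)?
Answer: 12*√421097/599 ≈ 13.000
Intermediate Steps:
√(1/(201 + P) + 169) = √(1/(201 + 398) + 169) = √(1/599 + 169) = √(101232/599) = 12*√421097/599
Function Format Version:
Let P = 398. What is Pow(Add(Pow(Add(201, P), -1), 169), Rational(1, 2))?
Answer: Mul(Rational(12, 599), Pow(421097, Rational(1, 2))) ≈ 13.000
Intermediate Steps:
Pow(Add(Pow(Add(201, P), -1), 169), Rational(1, 2)) = Pow(Add(Pow(Add(201, 398), -1), 169), Rational(1, 2)) = Pow(Add(Pow(599, -1), 169), Rational(1, 2)) = Pow(Add(Rational(1, 599), 169), Rational(1, 2)) = Pow(Rational(101232, 599), Rational(1, 2)) = Mul(Rational(12, 599), Pow(421097, Rational(1, 2)))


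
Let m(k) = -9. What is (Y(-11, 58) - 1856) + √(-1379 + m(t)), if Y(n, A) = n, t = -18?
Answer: -1867 + 2*I*√347 ≈ -1867.0 + 37.256*I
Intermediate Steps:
(Y(-11, 58) - 1856) + √(-1379 + m(t)) = (-11 - 1856) + √(-1379 - 9) = -1867 + √(-1388) = -1867 + 2*I*√347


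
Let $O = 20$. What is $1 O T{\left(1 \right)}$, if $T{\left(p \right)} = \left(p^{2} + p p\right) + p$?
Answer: $60$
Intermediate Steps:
$T{\left(p \right)} = p + 2 p^{2}$ ($T{\left(p \right)} = \left(p^{2} + p^{2}\right) + p = 2 p^{2} + p = p + 2 p^{2}$)
$1 O T{\left(1 \right)} = 1 \cdot 20 \cdot 1 \left(1 + 2 \cdot 1\right) = 20 \cdot 1 \left(1 + 2\right) = 20 \cdot 1 \cdot 3 = 20 \cdot 3 = 60$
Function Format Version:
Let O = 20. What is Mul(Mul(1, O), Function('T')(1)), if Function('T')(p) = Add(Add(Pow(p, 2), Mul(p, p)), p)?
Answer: 60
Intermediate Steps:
Function('T')(p) = Add(p, Mul(2, Pow(p, 2))) (Function('T')(p) = Add(Add(Pow(p, 2), Pow(p, 2)), p) = Add(Mul(2, Pow(p, 2)), p) = Add(p, Mul(2, Pow(p, 2))))
Mul(Mul(1, O), Function('T')(1)) = Mul(Mul(1, 20), Mul(1, Add(1, Mul(2, 1)))) = Mul(20, Mul(1, Add(1, 2))) = Mul(20, Mul(1, 3)) = Mul(20, 3) = 60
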